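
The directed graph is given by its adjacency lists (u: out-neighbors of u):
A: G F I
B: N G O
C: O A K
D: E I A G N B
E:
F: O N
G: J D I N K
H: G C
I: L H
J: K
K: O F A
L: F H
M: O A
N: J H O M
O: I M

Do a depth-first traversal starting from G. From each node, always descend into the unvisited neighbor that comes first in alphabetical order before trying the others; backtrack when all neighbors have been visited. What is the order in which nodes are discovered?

G D A F N H C K O I L M J B E

Visit G
G → D
D → A
A → F
F → N
N → H
H → C
C → K
K → O
O → I
I → L
O → M
N → J
D → B
D → E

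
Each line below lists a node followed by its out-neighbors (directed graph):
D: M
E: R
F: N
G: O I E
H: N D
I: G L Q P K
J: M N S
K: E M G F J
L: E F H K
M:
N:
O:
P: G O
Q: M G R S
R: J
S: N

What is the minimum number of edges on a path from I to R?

2

Level 0: I
Level 1: G, K, L, P, Q
Level 2: E, F, H, J, M, O, R, S
Level 3: D, N
R first appears at level 2.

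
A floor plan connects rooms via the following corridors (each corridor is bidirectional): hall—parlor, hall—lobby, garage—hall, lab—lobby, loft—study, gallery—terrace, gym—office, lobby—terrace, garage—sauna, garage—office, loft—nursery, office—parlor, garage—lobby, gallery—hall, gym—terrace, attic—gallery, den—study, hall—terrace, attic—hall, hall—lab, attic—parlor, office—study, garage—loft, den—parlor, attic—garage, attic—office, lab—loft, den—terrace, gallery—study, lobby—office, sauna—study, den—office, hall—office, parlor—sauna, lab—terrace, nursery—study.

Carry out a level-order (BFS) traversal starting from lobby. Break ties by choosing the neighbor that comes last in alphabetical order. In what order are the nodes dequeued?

Visit lobby; enqueue terrace, office, lab, hall, garage → queue [terrace, office, lab, hall, garage]
Visit terrace; enqueue gym, gallery, den → queue [office, lab, hall, garage, gym, gallery, den]
Visit office; enqueue study, parlor, attic → queue [lab, hall, garage, gym, gallery, den, study, parlor, attic]
Visit lab; enqueue loft → queue [hall, garage, gym, gallery, den, study, parlor, attic, loft]
Visit hall → queue [garage, gym, gallery, den, study, parlor, attic, loft]
Visit garage; enqueue sauna → queue [gym, gallery, den, study, parlor, attic, loft, sauna]
Visit gym → queue [gallery, den, study, parlor, attic, loft, sauna]
Visit gallery → queue [den, study, parlor, attic, loft, sauna]
Visit den → queue [study, parlor, attic, loft, sauna]
Visit study; enqueue nursery → queue [parlor, attic, loft, sauna, nursery]
Visit parlor → queue [attic, loft, sauna, nursery]
Visit attic → queue [loft, sauna, nursery]
Visit loft → queue [sauna, nursery]
Visit sauna → queue [nursery]
Visit nursery → queue []

lobby -> terrace -> office -> lab -> hall -> garage -> gym -> gallery -> den -> study -> parlor -> attic -> loft -> sauna -> nursery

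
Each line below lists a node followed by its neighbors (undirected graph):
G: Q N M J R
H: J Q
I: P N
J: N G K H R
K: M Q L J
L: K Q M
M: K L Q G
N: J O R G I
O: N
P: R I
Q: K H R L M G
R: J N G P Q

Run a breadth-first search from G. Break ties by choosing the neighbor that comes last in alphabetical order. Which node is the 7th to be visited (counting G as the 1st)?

Visit G; enqueue R, Q, N, M, J → queue [R, Q, N, M, J]
Visit R; enqueue P → queue [Q, N, M, J, P]
Visit Q; enqueue L, K, H → queue [N, M, J, P, L, K, H]
Visit N; enqueue O, I → queue [M, J, P, L, K, H, O, I]
Visit M → queue [J, P, L, K, H, O, I]
Visit J → queue [P, L, K, H, O, I]
Visit P → queue [L, K, H, O, I]
Visit L → queue [K, H, O, I]
Visit K → queue [H, O, I]
Visit H → queue [O, I]
Visit O → queue [I]
Visit I → queue []

Visit order: G, R, Q, N, M, J, P, L, K, H, O, I

P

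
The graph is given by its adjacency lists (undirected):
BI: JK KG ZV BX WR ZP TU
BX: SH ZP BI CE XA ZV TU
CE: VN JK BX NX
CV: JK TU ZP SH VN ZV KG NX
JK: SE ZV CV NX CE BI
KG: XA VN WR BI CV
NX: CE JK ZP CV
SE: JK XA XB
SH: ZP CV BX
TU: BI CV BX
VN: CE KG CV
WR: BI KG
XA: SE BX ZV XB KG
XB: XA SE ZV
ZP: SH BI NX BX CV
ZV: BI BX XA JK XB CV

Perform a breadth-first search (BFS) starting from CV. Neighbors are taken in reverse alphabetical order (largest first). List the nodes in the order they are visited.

CV, ZV, ZP, VN, TU, SH, NX, KG, JK, XB, XA, BX, BI, CE, WR, SE

Visit CV; enqueue ZV, ZP, VN, TU, SH, NX, KG, JK → queue [ZV, ZP, VN, TU, SH, NX, KG, JK]
Visit ZV; enqueue XB, XA, BX, BI → queue [ZP, VN, TU, SH, NX, KG, JK, XB, XA, BX, BI]
Visit ZP → queue [VN, TU, SH, NX, KG, JK, XB, XA, BX, BI]
Visit VN; enqueue CE → queue [TU, SH, NX, KG, JK, XB, XA, BX, BI, CE]
Visit TU → queue [SH, NX, KG, JK, XB, XA, BX, BI, CE]
Visit SH → queue [NX, KG, JK, XB, XA, BX, BI, CE]
Visit NX → queue [KG, JK, XB, XA, BX, BI, CE]
Visit KG; enqueue WR → queue [JK, XB, XA, BX, BI, CE, WR]
Visit JK; enqueue SE → queue [XB, XA, BX, BI, CE, WR, SE]
Visit XB → queue [XA, BX, BI, CE, WR, SE]
Visit XA → queue [BX, BI, CE, WR, SE]
Visit BX → queue [BI, CE, WR, SE]
Visit BI → queue [CE, WR, SE]
Visit CE → queue [WR, SE]
Visit WR → queue [SE]
Visit SE → queue []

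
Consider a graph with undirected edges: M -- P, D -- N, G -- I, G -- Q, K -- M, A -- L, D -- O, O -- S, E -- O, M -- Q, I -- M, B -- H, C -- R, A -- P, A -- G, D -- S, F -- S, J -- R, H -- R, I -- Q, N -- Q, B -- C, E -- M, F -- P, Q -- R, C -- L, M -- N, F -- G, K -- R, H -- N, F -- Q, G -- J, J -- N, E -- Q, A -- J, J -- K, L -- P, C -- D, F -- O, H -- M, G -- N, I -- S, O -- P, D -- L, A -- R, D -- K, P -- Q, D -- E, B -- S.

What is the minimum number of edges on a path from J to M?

2

Level 0: J
Level 1: A, G, K, N, R
Level 2: C, D, F, H, I, L, M, P, Q
Level 3: B, E, O, S
M first appears at level 2.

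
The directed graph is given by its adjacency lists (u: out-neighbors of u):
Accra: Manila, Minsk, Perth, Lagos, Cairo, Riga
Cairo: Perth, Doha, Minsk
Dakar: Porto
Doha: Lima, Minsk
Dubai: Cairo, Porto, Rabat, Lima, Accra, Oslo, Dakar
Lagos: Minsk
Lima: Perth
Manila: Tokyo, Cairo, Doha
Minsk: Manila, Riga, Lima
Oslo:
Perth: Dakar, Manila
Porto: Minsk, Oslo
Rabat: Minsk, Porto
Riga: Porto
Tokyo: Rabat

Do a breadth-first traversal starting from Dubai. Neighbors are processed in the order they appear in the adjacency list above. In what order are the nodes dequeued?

Visit Dubai; enqueue Cairo, Porto, Rabat, Lima, Accra, Oslo, Dakar → queue [Cairo, Porto, Rabat, Lima, Accra, Oslo, Dakar]
Visit Cairo; enqueue Perth, Doha, Minsk → queue [Porto, Rabat, Lima, Accra, Oslo, Dakar, Perth, Doha, Minsk]
Visit Porto → queue [Rabat, Lima, Accra, Oslo, Dakar, Perth, Doha, Minsk]
Visit Rabat → queue [Lima, Accra, Oslo, Dakar, Perth, Doha, Minsk]
Visit Lima → queue [Accra, Oslo, Dakar, Perth, Doha, Minsk]
Visit Accra; enqueue Manila, Lagos, Riga → queue [Oslo, Dakar, Perth, Doha, Minsk, Manila, Lagos, Riga]
Visit Oslo → queue [Dakar, Perth, Doha, Minsk, Manila, Lagos, Riga]
Visit Dakar → queue [Perth, Doha, Minsk, Manila, Lagos, Riga]
Visit Perth → queue [Doha, Minsk, Manila, Lagos, Riga]
Visit Doha → queue [Minsk, Manila, Lagos, Riga]
Visit Minsk → queue [Manila, Lagos, Riga]
Visit Manila; enqueue Tokyo → queue [Lagos, Riga, Tokyo]
Visit Lagos → queue [Riga, Tokyo]
Visit Riga → queue [Tokyo]
Visit Tokyo → queue []

Dubai -> Cairo -> Porto -> Rabat -> Lima -> Accra -> Oslo -> Dakar -> Perth -> Doha -> Minsk -> Manila -> Lagos -> Riga -> Tokyo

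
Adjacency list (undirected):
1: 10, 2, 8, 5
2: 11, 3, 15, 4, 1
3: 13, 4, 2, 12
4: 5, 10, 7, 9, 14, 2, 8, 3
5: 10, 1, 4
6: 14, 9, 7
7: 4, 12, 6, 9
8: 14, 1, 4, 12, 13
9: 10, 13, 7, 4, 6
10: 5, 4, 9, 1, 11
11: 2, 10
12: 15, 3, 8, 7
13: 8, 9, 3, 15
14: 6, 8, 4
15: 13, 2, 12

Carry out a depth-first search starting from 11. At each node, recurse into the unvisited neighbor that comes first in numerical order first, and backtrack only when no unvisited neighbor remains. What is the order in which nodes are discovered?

11 -> 2 -> 1 -> 5 -> 4 -> 3 -> 12 -> 7 -> 6 -> 9 -> 10 -> 13 -> 8 -> 14 -> 15

Visit 11
11 → 2
2 → 1
1 → 5
5 → 4
4 → 3
3 → 12
12 → 7
7 → 6
6 → 9
9 → 10
9 → 13
13 → 8
8 → 14
13 → 15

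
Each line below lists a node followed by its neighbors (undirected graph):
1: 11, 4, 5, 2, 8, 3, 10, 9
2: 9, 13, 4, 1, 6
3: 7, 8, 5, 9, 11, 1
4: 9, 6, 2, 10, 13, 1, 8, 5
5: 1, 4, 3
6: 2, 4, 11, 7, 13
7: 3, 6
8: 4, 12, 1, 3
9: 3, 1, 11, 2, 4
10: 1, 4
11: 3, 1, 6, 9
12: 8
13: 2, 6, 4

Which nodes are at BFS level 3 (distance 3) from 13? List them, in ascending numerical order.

Level 0: 13
Level 1: 2, 4, 6
Level 2: 1, 5, 7, 8, 9, 10, 11
Level 3: 3, 12

3, 12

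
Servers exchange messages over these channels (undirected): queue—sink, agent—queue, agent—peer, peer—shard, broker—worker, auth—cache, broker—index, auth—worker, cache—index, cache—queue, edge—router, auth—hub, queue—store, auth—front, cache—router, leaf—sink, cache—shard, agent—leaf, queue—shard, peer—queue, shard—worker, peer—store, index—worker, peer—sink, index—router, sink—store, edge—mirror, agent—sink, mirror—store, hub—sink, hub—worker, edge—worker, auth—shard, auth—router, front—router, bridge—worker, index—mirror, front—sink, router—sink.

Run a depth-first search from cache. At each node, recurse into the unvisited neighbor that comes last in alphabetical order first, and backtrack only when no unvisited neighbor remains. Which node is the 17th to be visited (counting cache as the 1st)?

broker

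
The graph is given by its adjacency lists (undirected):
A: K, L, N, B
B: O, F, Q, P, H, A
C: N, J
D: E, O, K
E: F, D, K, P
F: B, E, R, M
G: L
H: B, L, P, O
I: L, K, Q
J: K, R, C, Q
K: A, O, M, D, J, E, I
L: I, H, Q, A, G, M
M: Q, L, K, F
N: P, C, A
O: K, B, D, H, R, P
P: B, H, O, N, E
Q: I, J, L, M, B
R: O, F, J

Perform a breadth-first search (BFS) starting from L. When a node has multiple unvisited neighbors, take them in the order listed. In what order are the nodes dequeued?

L, I, H, Q, A, G, M, K, B, P, O, J, N, F, D, E, R, C

Visit L; enqueue I, H, Q, A, G, M → queue [I, H, Q, A, G, M]
Visit I; enqueue K → queue [H, Q, A, G, M, K]
Visit H; enqueue B, P, O → queue [Q, A, G, M, K, B, P, O]
Visit Q; enqueue J → queue [A, G, M, K, B, P, O, J]
Visit A; enqueue N → queue [G, M, K, B, P, O, J, N]
Visit G → queue [M, K, B, P, O, J, N]
Visit M; enqueue F → queue [K, B, P, O, J, N, F]
Visit K; enqueue D, E → queue [B, P, O, J, N, F, D, E]
Visit B → queue [P, O, J, N, F, D, E]
Visit P → queue [O, J, N, F, D, E]
Visit O; enqueue R → queue [J, N, F, D, E, R]
Visit J; enqueue C → queue [N, F, D, E, R, C]
Visit N → queue [F, D, E, R, C]
Visit F → queue [D, E, R, C]
Visit D → queue [E, R, C]
Visit E → queue [R, C]
Visit R → queue [C]
Visit C → queue []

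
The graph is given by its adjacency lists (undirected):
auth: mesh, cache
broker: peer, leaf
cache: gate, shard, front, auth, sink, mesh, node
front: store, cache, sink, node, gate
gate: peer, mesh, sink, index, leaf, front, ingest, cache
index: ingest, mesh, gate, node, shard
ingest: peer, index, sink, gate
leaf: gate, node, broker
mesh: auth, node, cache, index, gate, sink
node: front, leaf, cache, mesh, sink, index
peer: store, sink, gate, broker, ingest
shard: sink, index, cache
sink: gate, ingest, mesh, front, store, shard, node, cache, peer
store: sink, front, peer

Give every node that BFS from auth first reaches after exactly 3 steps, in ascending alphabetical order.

Level 0: auth
Level 1: cache, mesh
Level 2: front, gate, index, node, shard, sink
Level 3: ingest, leaf, peer, store
Level 4: broker

ingest, leaf, peer, store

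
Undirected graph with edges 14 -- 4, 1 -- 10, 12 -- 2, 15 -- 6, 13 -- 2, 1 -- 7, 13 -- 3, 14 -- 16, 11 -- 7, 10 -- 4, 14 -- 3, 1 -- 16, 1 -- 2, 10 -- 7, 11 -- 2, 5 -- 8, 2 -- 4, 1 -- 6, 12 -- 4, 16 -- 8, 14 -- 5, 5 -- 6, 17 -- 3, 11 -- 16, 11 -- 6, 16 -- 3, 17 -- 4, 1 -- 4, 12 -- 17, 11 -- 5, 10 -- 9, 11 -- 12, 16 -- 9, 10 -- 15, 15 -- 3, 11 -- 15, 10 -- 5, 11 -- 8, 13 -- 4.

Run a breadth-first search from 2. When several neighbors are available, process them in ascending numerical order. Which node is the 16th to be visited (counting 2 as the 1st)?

3

Visit 2; enqueue 1, 4, 11, 12, 13 → queue [1, 4, 11, 12, 13]
Visit 1; enqueue 6, 7, 10, 16 → queue [4, 11, 12, 13, 6, 7, 10, 16]
Visit 4; enqueue 14, 17 → queue [11, 12, 13, 6, 7, 10, 16, 14, 17]
Visit 11; enqueue 5, 8, 15 → queue [12, 13, 6, 7, 10, 16, 14, 17, 5, 8, 15]
Visit 12 → queue [13, 6, 7, 10, 16, 14, 17, 5, 8, 15]
Visit 13; enqueue 3 → queue [6, 7, 10, 16, 14, 17, 5, 8, 15, 3]
Visit 6 → queue [7, 10, 16, 14, 17, 5, 8, 15, 3]
Visit 7 → queue [10, 16, 14, 17, 5, 8, 15, 3]
Visit 10; enqueue 9 → queue [16, 14, 17, 5, 8, 15, 3, 9]
Visit 16 → queue [14, 17, 5, 8, 15, 3, 9]
Visit 14 → queue [17, 5, 8, 15, 3, 9]
Visit 17 → queue [5, 8, 15, 3, 9]
Visit 5 → queue [8, 15, 3, 9]
Visit 8 → queue [15, 3, 9]
Visit 15 → queue [3, 9]
Visit 3 → queue [9]
Visit 9 → queue []

Visit order: 2, 1, 4, 11, 12, 13, 6, 7, 10, 16, 14, 17, 5, 8, 15, 3, 9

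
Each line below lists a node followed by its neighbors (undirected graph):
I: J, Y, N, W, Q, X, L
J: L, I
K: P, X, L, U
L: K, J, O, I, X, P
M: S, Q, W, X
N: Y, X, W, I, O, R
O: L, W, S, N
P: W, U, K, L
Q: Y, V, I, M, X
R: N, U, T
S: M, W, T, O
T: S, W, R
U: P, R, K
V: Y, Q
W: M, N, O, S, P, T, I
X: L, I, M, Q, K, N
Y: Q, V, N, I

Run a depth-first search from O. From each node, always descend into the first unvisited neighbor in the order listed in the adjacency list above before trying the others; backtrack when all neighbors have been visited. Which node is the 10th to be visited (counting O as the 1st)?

N

Visit O
O → L
L → K
K → P
P → W
W → M
M → S
S → T
T → R
R → N
N → Y
Y → Q
Q → V
Q → I
I → J
I → X
R → U

Visit order: O, L, K, P, W, M, S, T, R, N, Y, Q, V, I, J, X, U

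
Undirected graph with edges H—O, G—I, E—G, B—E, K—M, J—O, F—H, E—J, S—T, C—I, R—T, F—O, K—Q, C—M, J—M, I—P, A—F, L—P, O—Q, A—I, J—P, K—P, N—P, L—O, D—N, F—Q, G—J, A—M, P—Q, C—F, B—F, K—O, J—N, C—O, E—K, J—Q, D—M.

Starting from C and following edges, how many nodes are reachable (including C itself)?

BFS from C visits: C, O, M, I, F, Q, L, K, J, H, D, A, P, G, B, E, N
Reachable nodes: 17 of 20 total.

17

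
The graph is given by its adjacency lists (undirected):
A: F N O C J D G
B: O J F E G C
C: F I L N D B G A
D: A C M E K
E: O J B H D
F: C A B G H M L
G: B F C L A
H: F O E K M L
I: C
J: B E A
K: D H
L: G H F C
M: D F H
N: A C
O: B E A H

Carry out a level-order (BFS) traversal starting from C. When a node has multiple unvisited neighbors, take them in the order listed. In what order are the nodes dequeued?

Visit C; enqueue F, I, L, N, D, B, G, A → queue [F, I, L, N, D, B, G, A]
Visit F; enqueue H, M → queue [I, L, N, D, B, G, A, H, M]
Visit I → queue [L, N, D, B, G, A, H, M]
Visit L → queue [N, D, B, G, A, H, M]
Visit N → queue [D, B, G, A, H, M]
Visit D; enqueue E, K → queue [B, G, A, H, M, E, K]
Visit B; enqueue O, J → queue [G, A, H, M, E, K, O, J]
Visit G → queue [A, H, M, E, K, O, J]
Visit A → queue [H, M, E, K, O, J]
Visit H → queue [M, E, K, O, J]
Visit M → queue [E, K, O, J]
Visit E → queue [K, O, J]
Visit K → queue [O, J]
Visit O → queue [J]
Visit J → queue []

C F I L N D B G A H M E K O J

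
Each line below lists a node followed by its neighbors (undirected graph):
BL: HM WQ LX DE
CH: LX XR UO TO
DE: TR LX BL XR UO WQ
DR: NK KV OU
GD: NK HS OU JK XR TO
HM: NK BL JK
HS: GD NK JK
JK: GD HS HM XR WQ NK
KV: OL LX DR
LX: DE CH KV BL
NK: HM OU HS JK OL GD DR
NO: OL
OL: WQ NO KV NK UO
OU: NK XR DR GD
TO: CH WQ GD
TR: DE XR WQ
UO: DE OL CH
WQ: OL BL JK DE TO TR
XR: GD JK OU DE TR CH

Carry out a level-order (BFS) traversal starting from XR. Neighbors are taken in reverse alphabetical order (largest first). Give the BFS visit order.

XR → TR → OU → JK → GD → DE → CH → WQ → NK → DR → HS → HM → TO → UO → LX → BL → OL → KV → NO

Visit XR; enqueue TR, OU, JK, GD, DE, CH → queue [TR, OU, JK, GD, DE, CH]
Visit TR; enqueue WQ → queue [OU, JK, GD, DE, CH, WQ]
Visit OU; enqueue NK, DR → queue [JK, GD, DE, CH, WQ, NK, DR]
Visit JK; enqueue HS, HM → queue [GD, DE, CH, WQ, NK, DR, HS, HM]
Visit GD; enqueue TO → queue [DE, CH, WQ, NK, DR, HS, HM, TO]
Visit DE; enqueue UO, LX, BL → queue [CH, WQ, NK, DR, HS, HM, TO, UO, LX, BL]
Visit CH → queue [WQ, NK, DR, HS, HM, TO, UO, LX, BL]
Visit WQ; enqueue OL → queue [NK, DR, HS, HM, TO, UO, LX, BL, OL]
Visit NK → queue [DR, HS, HM, TO, UO, LX, BL, OL]
Visit DR; enqueue KV → queue [HS, HM, TO, UO, LX, BL, OL, KV]
Visit HS → queue [HM, TO, UO, LX, BL, OL, KV]
Visit HM → queue [TO, UO, LX, BL, OL, KV]
Visit TO → queue [UO, LX, BL, OL, KV]
Visit UO → queue [LX, BL, OL, KV]
Visit LX → queue [BL, OL, KV]
Visit BL → queue [OL, KV]
Visit OL; enqueue NO → queue [KV, NO]
Visit KV → queue [NO]
Visit NO → queue []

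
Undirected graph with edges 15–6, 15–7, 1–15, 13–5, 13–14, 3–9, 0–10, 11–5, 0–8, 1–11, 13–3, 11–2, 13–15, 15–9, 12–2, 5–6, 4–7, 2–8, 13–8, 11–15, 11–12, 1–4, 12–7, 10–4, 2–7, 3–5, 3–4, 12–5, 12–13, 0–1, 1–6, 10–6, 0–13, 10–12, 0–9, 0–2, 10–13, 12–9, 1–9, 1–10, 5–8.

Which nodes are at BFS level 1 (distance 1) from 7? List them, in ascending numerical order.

2, 4, 12, 15

Level 0: 7
Level 1: 2, 4, 12, 15
Level 2: 0, 1, 3, 5, 6, 8, 9, 10, 11, 13
Level 3: 14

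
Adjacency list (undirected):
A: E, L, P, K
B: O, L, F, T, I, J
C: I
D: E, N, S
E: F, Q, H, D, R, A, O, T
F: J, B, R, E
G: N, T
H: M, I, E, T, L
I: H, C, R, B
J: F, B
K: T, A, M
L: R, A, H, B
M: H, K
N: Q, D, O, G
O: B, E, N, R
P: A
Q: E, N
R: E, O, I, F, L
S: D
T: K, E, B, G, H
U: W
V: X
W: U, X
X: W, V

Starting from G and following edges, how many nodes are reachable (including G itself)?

BFS from G visits: G, N, T, D, O, Q, B, E, H, K, S, R, F, I, J, L, A, M, C, P
Reachable nodes: 20 of 24 total.

20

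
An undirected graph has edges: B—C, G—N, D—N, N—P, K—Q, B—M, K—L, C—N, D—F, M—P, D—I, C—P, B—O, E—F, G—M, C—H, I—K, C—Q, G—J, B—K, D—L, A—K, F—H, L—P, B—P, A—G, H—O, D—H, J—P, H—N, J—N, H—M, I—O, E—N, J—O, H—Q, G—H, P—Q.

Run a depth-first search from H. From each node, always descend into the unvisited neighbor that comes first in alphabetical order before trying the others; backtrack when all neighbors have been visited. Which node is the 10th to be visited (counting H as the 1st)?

F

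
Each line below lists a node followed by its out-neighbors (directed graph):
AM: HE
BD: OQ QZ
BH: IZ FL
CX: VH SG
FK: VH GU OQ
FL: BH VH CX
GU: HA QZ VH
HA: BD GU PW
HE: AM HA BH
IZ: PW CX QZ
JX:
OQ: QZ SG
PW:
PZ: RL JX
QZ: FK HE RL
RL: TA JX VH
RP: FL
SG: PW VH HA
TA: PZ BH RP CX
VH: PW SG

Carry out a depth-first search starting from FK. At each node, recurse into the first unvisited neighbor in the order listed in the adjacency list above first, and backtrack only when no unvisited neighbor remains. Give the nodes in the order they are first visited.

FK, VH, PW, SG, HA, BD, OQ, QZ, HE, AM, BH, IZ, CX, FL, RL, TA, PZ, JX, RP, GU

Visit FK
FK → VH
VH → PW
VH → SG
SG → HA
HA → BD
BD → OQ
OQ → QZ
QZ → HE
HE → AM
HE → BH
BH → IZ
IZ → CX
BH → FL
QZ → RL
RL → TA
TA → PZ
PZ → JX
TA → RP
HA → GU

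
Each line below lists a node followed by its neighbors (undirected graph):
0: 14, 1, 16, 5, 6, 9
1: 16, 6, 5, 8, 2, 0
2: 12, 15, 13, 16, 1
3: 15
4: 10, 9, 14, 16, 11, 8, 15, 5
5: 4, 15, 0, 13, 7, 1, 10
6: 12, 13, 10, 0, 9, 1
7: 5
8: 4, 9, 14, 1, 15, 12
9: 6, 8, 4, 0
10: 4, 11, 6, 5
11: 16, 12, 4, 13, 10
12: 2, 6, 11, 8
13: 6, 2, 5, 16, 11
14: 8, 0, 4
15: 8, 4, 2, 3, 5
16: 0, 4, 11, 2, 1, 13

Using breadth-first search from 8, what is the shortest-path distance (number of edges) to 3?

2

Level 0: 8
Level 1: 1, 4, 9, 12, 14, 15
Level 2: 0, 2, 3, 5, 6, 10, 11, 16
Level 3: 7, 13
3 first appears at level 2.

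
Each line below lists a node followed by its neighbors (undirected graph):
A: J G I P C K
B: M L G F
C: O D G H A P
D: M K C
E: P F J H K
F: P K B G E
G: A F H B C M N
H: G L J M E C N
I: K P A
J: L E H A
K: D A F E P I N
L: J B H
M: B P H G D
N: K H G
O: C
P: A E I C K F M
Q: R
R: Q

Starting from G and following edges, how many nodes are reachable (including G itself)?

16

BFS from G visits: G, N, M, H, F, C, B, A, K, P, D, L, J, E, O, I
Reachable nodes: 16 of 18 total.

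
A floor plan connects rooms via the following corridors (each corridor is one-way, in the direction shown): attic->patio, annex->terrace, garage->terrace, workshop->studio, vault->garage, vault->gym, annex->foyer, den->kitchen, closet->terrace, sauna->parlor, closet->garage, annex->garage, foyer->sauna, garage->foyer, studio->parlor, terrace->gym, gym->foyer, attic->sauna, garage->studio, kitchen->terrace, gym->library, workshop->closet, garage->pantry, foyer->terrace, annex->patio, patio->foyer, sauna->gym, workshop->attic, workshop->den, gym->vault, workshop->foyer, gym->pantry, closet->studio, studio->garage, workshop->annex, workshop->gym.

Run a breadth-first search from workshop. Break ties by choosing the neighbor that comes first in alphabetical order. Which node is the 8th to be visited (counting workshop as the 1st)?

Visit workshop; enqueue annex, attic, closet, den, foyer, gym, studio → queue [annex, attic, closet, den, foyer, gym, studio]
Visit annex; enqueue garage, patio, terrace → queue [attic, closet, den, foyer, gym, studio, garage, patio, terrace]
Visit attic; enqueue sauna → queue [closet, den, foyer, gym, studio, garage, patio, terrace, sauna]
Visit closet → queue [den, foyer, gym, studio, garage, patio, terrace, sauna]
Visit den; enqueue kitchen → queue [foyer, gym, studio, garage, patio, terrace, sauna, kitchen]
Visit foyer → queue [gym, studio, garage, patio, terrace, sauna, kitchen]
Visit gym; enqueue library, pantry, vault → queue [studio, garage, patio, terrace, sauna, kitchen, library, pantry, vault]
Visit studio; enqueue parlor → queue [garage, patio, terrace, sauna, kitchen, library, pantry, vault, parlor]
Visit garage → queue [patio, terrace, sauna, kitchen, library, pantry, vault, parlor]
Visit patio → queue [terrace, sauna, kitchen, library, pantry, vault, parlor]
Visit terrace → queue [sauna, kitchen, library, pantry, vault, parlor]
Visit sauna → queue [kitchen, library, pantry, vault, parlor]
Visit kitchen → queue [library, pantry, vault, parlor]
Visit library → queue [pantry, vault, parlor]
Visit pantry → queue [vault, parlor]
Visit vault → queue [parlor]
Visit parlor → queue []

Visit order: workshop, annex, attic, closet, den, foyer, gym, studio, garage, patio, terrace, sauna, kitchen, library, pantry, vault, parlor

studio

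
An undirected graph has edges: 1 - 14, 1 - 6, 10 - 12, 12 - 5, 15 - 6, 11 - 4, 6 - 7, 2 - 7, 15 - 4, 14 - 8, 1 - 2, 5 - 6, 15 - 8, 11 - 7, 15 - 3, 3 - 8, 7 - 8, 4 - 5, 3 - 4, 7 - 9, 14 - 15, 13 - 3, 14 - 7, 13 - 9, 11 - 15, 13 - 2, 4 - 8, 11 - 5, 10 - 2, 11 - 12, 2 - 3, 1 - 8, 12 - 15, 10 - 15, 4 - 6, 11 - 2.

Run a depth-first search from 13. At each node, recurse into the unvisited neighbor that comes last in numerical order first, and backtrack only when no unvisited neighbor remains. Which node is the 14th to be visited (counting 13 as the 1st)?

10

Visit 13
13 → 9
9 → 7
7 → 14
14 → 15
15 → 12
12 → 11
11 → 5
5 → 6
6 → 4
4 → 8
8 → 3
3 → 2
2 → 10
2 → 1

Visit order: 13, 9, 7, 14, 15, 12, 11, 5, 6, 4, 8, 3, 2, 10, 1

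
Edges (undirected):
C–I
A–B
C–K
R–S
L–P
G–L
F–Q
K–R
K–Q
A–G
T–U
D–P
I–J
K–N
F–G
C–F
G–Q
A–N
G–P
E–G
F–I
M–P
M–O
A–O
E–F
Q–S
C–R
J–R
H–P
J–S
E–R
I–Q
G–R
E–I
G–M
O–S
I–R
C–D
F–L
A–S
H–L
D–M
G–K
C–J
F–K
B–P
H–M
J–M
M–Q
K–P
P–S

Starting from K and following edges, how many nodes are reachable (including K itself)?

BFS from K visits: K, R, Q, P, N, G, F, C, S, J, I, E, M, L, H, D, B, A, O
Reachable nodes: 19 of 21 total.

19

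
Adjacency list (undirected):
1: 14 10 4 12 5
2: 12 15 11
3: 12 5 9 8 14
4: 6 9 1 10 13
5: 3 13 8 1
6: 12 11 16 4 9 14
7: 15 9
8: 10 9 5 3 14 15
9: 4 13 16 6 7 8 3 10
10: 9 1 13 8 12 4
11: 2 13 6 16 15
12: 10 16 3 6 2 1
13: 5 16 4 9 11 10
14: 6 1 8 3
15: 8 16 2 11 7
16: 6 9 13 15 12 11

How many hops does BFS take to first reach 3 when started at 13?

2

Level 0: 13
Level 1: 4, 5, 9, 10, 11, 16
Level 2: 1, 2, 3, 6, 7, 8, 12, 15
Level 3: 14
3 first appears at level 2.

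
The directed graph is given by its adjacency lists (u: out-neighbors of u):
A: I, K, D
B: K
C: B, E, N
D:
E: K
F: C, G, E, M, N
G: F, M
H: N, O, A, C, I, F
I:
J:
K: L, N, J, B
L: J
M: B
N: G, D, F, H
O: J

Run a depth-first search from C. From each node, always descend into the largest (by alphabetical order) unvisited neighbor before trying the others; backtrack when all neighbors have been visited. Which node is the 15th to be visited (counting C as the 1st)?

Visit C
C → N
N → H
H → O
O → J
H → I
H → F
F → M
M → B
B → K
K → L
F → G
F → E
H → A
A → D

Visit order: C, N, H, O, J, I, F, M, B, K, L, G, E, A, D

D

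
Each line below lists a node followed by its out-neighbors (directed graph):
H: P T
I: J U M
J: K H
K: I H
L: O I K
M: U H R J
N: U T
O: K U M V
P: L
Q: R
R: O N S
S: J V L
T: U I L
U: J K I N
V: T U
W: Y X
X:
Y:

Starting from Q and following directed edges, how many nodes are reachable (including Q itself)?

15

BFS from Q visits: Q, R, N, O, S, T, U, K, M, V, J, L, I, H, P
Reachable nodes: 15 of 18 total.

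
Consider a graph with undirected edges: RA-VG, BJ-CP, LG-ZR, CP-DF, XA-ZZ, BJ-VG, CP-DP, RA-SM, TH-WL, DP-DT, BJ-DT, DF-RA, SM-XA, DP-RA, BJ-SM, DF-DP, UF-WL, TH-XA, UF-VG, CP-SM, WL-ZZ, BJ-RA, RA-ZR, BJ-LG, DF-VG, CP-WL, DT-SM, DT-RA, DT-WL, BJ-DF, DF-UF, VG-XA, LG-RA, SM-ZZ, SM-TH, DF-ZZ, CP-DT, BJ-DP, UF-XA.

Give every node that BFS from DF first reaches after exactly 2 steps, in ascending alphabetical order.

Level 0: DF
Level 1: BJ, CP, DP, RA, UF, VG, ZZ
Level 2: DT, LG, SM, WL, XA, ZR
Level 3: TH

DT, LG, SM, WL, XA, ZR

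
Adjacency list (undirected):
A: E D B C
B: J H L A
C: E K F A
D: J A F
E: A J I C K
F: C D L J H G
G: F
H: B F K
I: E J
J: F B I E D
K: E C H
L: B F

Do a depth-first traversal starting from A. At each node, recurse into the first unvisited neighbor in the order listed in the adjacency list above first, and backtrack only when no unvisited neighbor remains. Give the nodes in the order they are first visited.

Visit A
A → E
E → J
J → F
F → C
C → K
K → H
H → B
B → L
F → D
F → G
J → I

A, E, J, F, C, K, H, B, L, D, G, I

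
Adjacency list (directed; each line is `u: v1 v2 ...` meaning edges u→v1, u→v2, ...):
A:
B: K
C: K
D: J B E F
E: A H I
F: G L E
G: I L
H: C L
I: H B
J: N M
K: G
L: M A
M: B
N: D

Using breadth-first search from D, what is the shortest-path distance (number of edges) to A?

2

Level 0: D
Level 1: B, E, F, J
Level 2: A, G, H, I, K, L, M, N
Level 3: C
A first appears at level 2.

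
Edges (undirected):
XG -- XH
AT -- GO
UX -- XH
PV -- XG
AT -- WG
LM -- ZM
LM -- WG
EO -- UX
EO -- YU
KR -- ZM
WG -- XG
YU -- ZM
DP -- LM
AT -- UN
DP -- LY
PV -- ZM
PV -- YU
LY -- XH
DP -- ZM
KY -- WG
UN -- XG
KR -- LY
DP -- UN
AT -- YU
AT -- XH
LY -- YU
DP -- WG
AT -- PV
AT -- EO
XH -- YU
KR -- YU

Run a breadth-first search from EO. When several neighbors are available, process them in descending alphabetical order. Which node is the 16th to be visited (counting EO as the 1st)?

KY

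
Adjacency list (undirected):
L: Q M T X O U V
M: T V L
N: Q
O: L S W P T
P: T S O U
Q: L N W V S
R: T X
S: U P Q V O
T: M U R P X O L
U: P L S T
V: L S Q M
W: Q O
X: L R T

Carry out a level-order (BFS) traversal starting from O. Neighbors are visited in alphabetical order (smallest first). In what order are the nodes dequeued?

Visit O; enqueue L, P, S, T, W → queue [L, P, S, T, W]
Visit L; enqueue M, Q, U, V, X → queue [P, S, T, W, M, Q, U, V, X]
Visit P → queue [S, T, W, M, Q, U, V, X]
Visit S → queue [T, W, M, Q, U, V, X]
Visit T; enqueue R → queue [W, M, Q, U, V, X, R]
Visit W → queue [M, Q, U, V, X, R]
Visit M → queue [Q, U, V, X, R]
Visit Q; enqueue N → queue [U, V, X, R, N]
Visit U → queue [V, X, R, N]
Visit V → queue [X, R, N]
Visit X → queue [R, N]
Visit R → queue [N]
Visit N → queue []

O → L → P → S → T → W → M → Q → U → V → X → R → N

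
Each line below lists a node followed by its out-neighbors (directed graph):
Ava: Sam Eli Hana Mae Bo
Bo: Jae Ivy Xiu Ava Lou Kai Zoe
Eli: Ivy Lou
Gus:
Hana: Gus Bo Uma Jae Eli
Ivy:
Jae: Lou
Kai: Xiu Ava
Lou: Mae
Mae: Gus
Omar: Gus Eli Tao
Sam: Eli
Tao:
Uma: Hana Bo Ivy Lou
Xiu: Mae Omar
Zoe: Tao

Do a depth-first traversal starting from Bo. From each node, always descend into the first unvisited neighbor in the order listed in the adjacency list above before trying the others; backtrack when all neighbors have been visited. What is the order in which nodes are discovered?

Bo Jae Lou Mae Gus Ivy Xiu Omar Eli Tao Ava Sam Hana Uma Kai Zoe

Visit Bo
Bo → Jae
Jae → Lou
Lou → Mae
Mae → Gus
Bo → Ivy
Bo → Xiu
Xiu → Omar
Omar → Eli
Omar → Tao
Bo → Ava
Ava → Sam
Ava → Hana
Hana → Uma
Bo → Kai
Bo → Zoe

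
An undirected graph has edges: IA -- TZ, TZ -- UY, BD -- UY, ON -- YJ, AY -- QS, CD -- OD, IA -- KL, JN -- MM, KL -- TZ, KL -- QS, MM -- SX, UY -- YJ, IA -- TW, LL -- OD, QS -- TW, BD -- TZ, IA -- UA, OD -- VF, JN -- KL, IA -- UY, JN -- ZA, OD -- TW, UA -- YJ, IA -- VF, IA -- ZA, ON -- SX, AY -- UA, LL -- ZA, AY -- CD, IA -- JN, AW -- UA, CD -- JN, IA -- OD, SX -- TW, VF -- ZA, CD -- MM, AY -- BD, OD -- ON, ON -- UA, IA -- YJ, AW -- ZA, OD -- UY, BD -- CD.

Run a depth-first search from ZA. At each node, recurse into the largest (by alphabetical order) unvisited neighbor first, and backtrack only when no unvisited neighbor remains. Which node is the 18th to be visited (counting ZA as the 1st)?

Visit ZA
ZA → VF
VF → OD
OD → UY
UY → YJ
YJ → UA
UA → ON
ON → SX
SX → TW
TW → QS
QS → KL
KL → TZ
TZ → IA
IA → JN
JN → MM
MM → CD
CD → BD
BD → AY
UA → AW
OD → LL

Visit order: ZA, VF, OD, UY, YJ, UA, ON, SX, TW, QS, KL, TZ, IA, JN, MM, CD, BD, AY, AW, LL

AY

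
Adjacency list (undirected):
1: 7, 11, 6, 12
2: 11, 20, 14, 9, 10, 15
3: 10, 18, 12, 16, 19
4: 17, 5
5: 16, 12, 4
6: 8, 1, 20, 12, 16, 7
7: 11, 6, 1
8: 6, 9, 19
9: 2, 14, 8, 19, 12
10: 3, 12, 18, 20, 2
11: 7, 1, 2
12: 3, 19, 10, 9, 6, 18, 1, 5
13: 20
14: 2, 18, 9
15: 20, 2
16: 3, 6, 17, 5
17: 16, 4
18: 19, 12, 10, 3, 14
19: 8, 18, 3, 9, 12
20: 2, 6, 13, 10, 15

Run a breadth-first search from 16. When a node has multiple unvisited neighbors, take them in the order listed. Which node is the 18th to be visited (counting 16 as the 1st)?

11

Visit 16; enqueue 3, 6, 17, 5 → queue [3, 6, 17, 5]
Visit 3; enqueue 10, 18, 12, 19 → queue [6, 17, 5, 10, 18, 12, 19]
Visit 6; enqueue 8, 1, 20, 7 → queue [17, 5, 10, 18, 12, 19, 8, 1, 20, 7]
Visit 17; enqueue 4 → queue [5, 10, 18, 12, 19, 8, 1, 20, 7, 4]
Visit 5 → queue [10, 18, 12, 19, 8, 1, 20, 7, 4]
Visit 10; enqueue 2 → queue [18, 12, 19, 8, 1, 20, 7, 4, 2]
Visit 18; enqueue 14 → queue [12, 19, 8, 1, 20, 7, 4, 2, 14]
Visit 12; enqueue 9 → queue [19, 8, 1, 20, 7, 4, 2, 14, 9]
Visit 19 → queue [8, 1, 20, 7, 4, 2, 14, 9]
Visit 8 → queue [1, 20, 7, 4, 2, 14, 9]
Visit 1; enqueue 11 → queue [20, 7, 4, 2, 14, 9, 11]
Visit 20; enqueue 13, 15 → queue [7, 4, 2, 14, 9, 11, 13, 15]
Visit 7 → queue [4, 2, 14, 9, 11, 13, 15]
Visit 4 → queue [2, 14, 9, 11, 13, 15]
Visit 2 → queue [14, 9, 11, 13, 15]
Visit 14 → queue [9, 11, 13, 15]
Visit 9 → queue [11, 13, 15]
Visit 11 → queue [13, 15]
Visit 13 → queue [15]
Visit 15 → queue []

Visit order: 16, 3, 6, 17, 5, 10, 18, 12, 19, 8, 1, 20, 7, 4, 2, 14, 9, 11, 13, 15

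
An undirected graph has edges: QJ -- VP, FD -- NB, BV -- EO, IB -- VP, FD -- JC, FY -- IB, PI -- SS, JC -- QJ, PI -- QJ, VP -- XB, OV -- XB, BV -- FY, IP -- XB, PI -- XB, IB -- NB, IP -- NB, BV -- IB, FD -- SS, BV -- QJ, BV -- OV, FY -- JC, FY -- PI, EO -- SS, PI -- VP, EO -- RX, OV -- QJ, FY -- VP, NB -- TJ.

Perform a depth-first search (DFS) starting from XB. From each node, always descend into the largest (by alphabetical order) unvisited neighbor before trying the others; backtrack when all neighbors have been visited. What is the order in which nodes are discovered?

XB VP QJ PI SS FD NB TJ IP IB FY JC BV OV EO RX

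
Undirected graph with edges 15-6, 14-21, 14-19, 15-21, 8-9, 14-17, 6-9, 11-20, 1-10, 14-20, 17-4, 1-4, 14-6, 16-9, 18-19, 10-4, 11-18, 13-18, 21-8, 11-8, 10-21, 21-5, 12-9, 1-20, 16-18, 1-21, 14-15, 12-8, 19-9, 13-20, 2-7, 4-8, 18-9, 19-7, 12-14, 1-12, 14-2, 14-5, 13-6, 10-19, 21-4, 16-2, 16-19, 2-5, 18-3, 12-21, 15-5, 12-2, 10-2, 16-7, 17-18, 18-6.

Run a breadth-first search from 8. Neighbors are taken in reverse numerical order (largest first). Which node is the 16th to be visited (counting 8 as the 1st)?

Visit 8; enqueue 21, 12, 11, 9, 4 → queue [21, 12, 11, 9, 4]
Visit 21; enqueue 15, 14, 10, 5, 1 → queue [12, 11, 9, 4, 15, 14, 10, 5, 1]
Visit 12; enqueue 2 → queue [11, 9, 4, 15, 14, 10, 5, 1, 2]
Visit 11; enqueue 20, 18 → queue [9, 4, 15, 14, 10, 5, 1, 2, 20, 18]
Visit 9; enqueue 19, 16, 6 → queue [4, 15, 14, 10, 5, 1, 2, 20, 18, 19, 16, 6]
Visit 4; enqueue 17 → queue [15, 14, 10, 5, 1, 2, 20, 18, 19, 16, 6, 17]
Visit 15 → queue [14, 10, 5, 1, 2, 20, 18, 19, 16, 6, 17]
Visit 14 → queue [10, 5, 1, 2, 20, 18, 19, 16, 6, 17]
Visit 10 → queue [5, 1, 2, 20, 18, 19, 16, 6, 17]
Visit 5 → queue [1, 2, 20, 18, 19, 16, 6, 17]
Visit 1 → queue [2, 20, 18, 19, 16, 6, 17]
Visit 2; enqueue 7 → queue [20, 18, 19, 16, 6, 17, 7]
Visit 20; enqueue 13 → queue [18, 19, 16, 6, 17, 7, 13]
Visit 18; enqueue 3 → queue [19, 16, 6, 17, 7, 13, 3]
Visit 19 → queue [16, 6, 17, 7, 13, 3]
Visit 16 → queue [6, 17, 7, 13, 3]
Visit 6 → queue [17, 7, 13, 3]
Visit 17 → queue [7, 13, 3]
Visit 7 → queue [13, 3]
Visit 13 → queue [3]
Visit 3 → queue []

Visit order: 8, 21, 12, 11, 9, 4, 15, 14, 10, 5, 1, 2, 20, 18, 19, 16, 6, 17, 7, 13, 3

16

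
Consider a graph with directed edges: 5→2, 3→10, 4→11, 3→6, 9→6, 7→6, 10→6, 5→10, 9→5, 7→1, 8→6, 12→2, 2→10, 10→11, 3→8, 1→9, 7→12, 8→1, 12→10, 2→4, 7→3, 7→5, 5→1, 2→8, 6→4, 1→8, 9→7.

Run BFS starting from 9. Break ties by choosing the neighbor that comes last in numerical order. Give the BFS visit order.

Visit 9; enqueue 7, 6, 5 → queue [7, 6, 5]
Visit 7; enqueue 12, 3, 1 → queue [6, 5, 12, 3, 1]
Visit 6; enqueue 4 → queue [5, 12, 3, 1, 4]
Visit 5; enqueue 10, 2 → queue [12, 3, 1, 4, 10, 2]
Visit 12 → queue [3, 1, 4, 10, 2]
Visit 3; enqueue 8 → queue [1, 4, 10, 2, 8]
Visit 1 → queue [4, 10, 2, 8]
Visit 4; enqueue 11 → queue [10, 2, 8, 11]
Visit 10 → queue [2, 8, 11]
Visit 2 → queue [8, 11]
Visit 8 → queue [11]
Visit 11 → queue []

9, 7, 6, 5, 12, 3, 1, 4, 10, 2, 8, 11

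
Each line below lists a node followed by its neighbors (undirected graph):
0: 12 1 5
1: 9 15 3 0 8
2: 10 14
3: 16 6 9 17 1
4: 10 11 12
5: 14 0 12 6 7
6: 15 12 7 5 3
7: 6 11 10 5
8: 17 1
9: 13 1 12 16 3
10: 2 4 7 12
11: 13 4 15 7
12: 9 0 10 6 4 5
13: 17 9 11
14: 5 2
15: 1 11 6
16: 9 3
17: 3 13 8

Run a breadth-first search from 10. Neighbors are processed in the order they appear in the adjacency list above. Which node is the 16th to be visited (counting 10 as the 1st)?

Visit 10; enqueue 2, 4, 7, 12 → queue [2, 4, 7, 12]
Visit 2; enqueue 14 → queue [4, 7, 12, 14]
Visit 4; enqueue 11 → queue [7, 12, 14, 11]
Visit 7; enqueue 6, 5 → queue [12, 14, 11, 6, 5]
Visit 12; enqueue 9, 0 → queue [14, 11, 6, 5, 9, 0]
Visit 14 → queue [11, 6, 5, 9, 0]
Visit 11; enqueue 13, 15 → queue [6, 5, 9, 0, 13, 15]
Visit 6; enqueue 3 → queue [5, 9, 0, 13, 15, 3]
Visit 5 → queue [9, 0, 13, 15, 3]
Visit 9; enqueue 1, 16 → queue [0, 13, 15, 3, 1, 16]
Visit 0 → queue [13, 15, 3, 1, 16]
Visit 13; enqueue 17 → queue [15, 3, 1, 16, 17]
Visit 15 → queue [3, 1, 16, 17]
Visit 3 → queue [1, 16, 17]
Visit 1; enqueue 8 → queue [16, 17, 8]
Visit 16 → queue [17, 8]
Visit 17 → queue [8]
Visit 8 → queue []

Visit order: 10, 2, 4, 7, 12, 14, 11, 6, 5, 9, 0, 13, 15, 3, 1, 16, 17, 8

16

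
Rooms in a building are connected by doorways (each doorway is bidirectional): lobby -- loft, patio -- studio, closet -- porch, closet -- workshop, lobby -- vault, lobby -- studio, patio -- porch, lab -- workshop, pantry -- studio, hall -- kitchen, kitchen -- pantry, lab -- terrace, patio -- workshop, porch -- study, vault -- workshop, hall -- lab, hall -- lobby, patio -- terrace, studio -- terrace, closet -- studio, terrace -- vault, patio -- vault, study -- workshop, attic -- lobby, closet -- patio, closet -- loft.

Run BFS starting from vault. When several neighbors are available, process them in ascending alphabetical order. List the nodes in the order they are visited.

vault lobby patio terrace workshop attic hall loft studio closet porch lab study kitchen pantry

Visit vault; enqueue lobby, patio, terrace, workshop → queue [lobby, patio, terrace, workshop]
Visit lobby; enqueue attic, hall, loft, studio → queue [patio, terrace, workshop, attic, hall, loft, studio]
Visit patio; enqueue closet, porch → queue [terrace, workshop, attic, hall, loft, studio, closet, porch]
Visit terrace; enqueue lab → queue [workshop, attic, hall, loft, studio, closet, porch, lab]
Visit workshop; enqueue study → queue [attic, hall, loft, studio, closet, porch, lab, study]
Visit attic → queue [hall, loft, studio, closet, porch, lab, study]
Visit hall; enqueue kitchen → queue [loft, studio, closet, porch, lab, study, kitchen]
Visit loft → queue [studio, closet, porch, lab, study, kitchen]
Visit studio; enqueue pantry → queue [closet, porch, lab, study, kitchen, pantry]
Visit closet → queue [porch, lab, study, kitchen, pantry]
Visit porch → queue [lab, study, kitchen, pantry]
Visit lab → queue [study, kitchen, pantry]
Visit study → queue [kitchen, pantry]
Visit kitchen → queue [pantry]
Visit pantry → queue []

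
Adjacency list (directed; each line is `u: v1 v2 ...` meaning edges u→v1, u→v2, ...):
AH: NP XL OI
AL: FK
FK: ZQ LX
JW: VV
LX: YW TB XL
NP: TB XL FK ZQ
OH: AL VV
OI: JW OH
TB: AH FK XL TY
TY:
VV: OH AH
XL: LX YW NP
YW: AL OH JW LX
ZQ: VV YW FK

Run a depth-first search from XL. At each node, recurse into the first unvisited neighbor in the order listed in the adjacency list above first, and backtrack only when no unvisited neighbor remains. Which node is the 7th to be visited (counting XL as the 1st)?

VV

Visit XL
XL → LX
LX → YW
YW → AL
AL → FK
FK → ZQ
ZQ → VV
VV → OH
VV → AH
AH → NP
NP → TB
TB → TY
AH → OI
OI → JW

Visit order: XL, LX, YW, AL, FK, ZQ, VV, OH, AH, NP, TB, TY, OI, JW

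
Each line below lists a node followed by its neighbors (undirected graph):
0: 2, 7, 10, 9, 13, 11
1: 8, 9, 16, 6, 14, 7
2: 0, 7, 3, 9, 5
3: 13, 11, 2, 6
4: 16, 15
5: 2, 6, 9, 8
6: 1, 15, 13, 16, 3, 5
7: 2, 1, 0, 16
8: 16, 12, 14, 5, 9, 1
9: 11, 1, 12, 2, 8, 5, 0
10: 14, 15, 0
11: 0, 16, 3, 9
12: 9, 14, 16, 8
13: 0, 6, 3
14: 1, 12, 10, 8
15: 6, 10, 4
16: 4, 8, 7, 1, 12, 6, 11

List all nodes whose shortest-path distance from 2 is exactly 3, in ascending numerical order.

4, 14, 15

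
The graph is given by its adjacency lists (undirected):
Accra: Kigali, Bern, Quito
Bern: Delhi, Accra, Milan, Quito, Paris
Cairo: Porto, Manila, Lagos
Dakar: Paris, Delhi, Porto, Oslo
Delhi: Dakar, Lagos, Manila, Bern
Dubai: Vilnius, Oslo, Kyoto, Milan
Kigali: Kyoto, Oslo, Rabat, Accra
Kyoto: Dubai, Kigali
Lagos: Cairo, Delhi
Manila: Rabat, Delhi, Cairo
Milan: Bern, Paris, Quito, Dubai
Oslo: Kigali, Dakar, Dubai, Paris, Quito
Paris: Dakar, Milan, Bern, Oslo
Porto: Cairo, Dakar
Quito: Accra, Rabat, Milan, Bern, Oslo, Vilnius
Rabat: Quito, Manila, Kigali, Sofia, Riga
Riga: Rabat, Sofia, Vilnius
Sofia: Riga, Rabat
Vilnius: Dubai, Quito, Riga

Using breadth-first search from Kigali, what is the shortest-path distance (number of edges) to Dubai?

Level 0: Kigali
Level 1: Accra, Kyoto, Oslo, Rabat
Level 2: Bern, Dakar, Dubai, Manila, Paris, Quito, Riga, Sofia
Level 3: Cairo, Delhi, Milan, Porto, Vilnius
Level 4: Lagos
Dubai first appears at level 2.

2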